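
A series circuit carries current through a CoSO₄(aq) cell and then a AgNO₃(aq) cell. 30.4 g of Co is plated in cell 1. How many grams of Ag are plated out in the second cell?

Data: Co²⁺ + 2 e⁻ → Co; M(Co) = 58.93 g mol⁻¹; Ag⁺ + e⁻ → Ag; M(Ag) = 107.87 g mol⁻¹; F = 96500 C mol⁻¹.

111 g

n(Co) = 30.4 / 58.93 = 0.5159 mol.
Since Co²⁺ + 2 e⁻ → Co, n(e⁻) passed = 2 × 0.5159 = 1.032 mol.
Cells in series carry the same charge, so the same 1.032 mol of electrons passes through cell 2.
Ag⁺ + e⁻ → Ag, so n(Ag) = 1.032 / 1 = 1.032 mol.
m(Ag) = 1.032 × 107.87 = 111 g.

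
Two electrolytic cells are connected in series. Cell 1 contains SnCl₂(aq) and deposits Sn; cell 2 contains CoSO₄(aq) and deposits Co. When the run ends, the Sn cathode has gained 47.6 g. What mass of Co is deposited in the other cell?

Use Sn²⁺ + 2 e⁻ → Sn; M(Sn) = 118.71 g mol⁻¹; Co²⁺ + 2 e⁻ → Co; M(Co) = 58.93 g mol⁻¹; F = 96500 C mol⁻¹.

23.6 g

n(Sn) = 47.6 / 118.71 = 0.4010 mol.
Since Sn²⁺ + 2 e⁻ → Sn, n(e⁻) passed = 2 × 0.4010 = 0.8020 mol.
Cells in series carry the same charge, so the same 0.8020 mol of electrons passes through cell 2.
Co²⁺ + 2 e⁻ → Co, so n(Co) = 0.8020 / 2 = 0.4010 mol.
m(Co) = 0.4010 × 58.93 = 23.6 g.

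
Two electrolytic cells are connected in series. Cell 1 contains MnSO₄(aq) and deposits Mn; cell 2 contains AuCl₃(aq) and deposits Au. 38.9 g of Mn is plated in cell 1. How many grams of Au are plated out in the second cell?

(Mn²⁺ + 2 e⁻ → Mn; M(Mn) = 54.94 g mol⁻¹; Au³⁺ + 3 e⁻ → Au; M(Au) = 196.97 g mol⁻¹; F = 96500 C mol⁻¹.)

93.0 g

n(Mn) = 38.9 / 54.94 = 0.7080 mol.
Since Mn²⁺ + 2 e⁻ → Mn, n(e⁻) passed = 2 × 0.7080 = 1.416 mol.
Cells in series carry the same charge, so the same 1.416 mol of electrons passes through cell 2.
Au³⁺ + 3 e⁻ → Au, so n(Au) = 1.416 / 3 = 0.4720 mol.
m(Au) = 0.4720 × 196.97 = 93.0 g.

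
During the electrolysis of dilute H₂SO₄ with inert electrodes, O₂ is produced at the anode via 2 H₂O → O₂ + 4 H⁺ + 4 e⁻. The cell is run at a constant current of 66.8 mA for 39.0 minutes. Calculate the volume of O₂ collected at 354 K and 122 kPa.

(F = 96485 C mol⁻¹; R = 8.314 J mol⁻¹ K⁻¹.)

0.00977 L

Q = I·t = 0.06680 A × 2340.0 s = 156.3 C.
n(e⁻) = Q/F = 156.3 / 96485 = 0.001620 mol.
4 electrons are transferred per O₂ molecule, so n(O₂) = 0.001620 / 4 = 0.0004050 mol.
V = nRT/P = (0.0004050 × 8.314 × 354) / (122 × 10³ Pa) = 9.77 × 10⁻⁶ m³ = 0.00977 L.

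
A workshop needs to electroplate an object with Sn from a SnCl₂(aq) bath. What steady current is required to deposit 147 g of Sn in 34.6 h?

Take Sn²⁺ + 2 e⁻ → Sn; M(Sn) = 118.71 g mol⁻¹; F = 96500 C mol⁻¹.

n(Sn) = 147 / 118.71 = 1.238 mol.
n(e⁻) = 2 × 1.238 = 2.477 mol.
Q = n(e⁻)·F = 2.477 × 96500 = 239000 C.
I = Q/t = 239000 / 124560 s = 1.92 A.

1.92 A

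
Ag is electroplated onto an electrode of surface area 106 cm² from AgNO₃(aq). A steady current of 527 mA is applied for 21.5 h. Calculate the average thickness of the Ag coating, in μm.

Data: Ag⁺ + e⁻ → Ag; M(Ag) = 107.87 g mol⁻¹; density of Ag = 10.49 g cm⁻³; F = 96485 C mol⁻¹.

410 μm

Q = I·t = 0.5270 × 77400 = 40790 C; n(e⁻) = 0.4228 mol.
n(Ag) = n(e⁻)/1 = 0.4228 mol, so m = 0.4228 × 107.87 = 45.60 g.
Volume = m/ρ = 45.60 / 10.49 = 4.347 cm³.
Thickness = V/A = 4.347 / 106 = 0.0410 cm = 410 μm.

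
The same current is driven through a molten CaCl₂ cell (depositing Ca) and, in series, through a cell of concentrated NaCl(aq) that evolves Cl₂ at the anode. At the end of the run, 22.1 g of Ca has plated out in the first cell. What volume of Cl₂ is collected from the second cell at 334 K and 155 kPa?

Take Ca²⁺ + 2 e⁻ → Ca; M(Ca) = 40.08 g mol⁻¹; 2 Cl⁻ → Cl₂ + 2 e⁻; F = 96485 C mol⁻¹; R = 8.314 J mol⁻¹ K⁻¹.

n(Ca) = 22.1 / 40.08 = 0.5514 mol, so n(e⁻) = 2 × 0.5514 = 1.103 mol.
The cells are in series, so the same 1.103 mol of electrons passes through the second cell.
2 Cl⁻ → Cl₂ + 2 e⁻ — 2 mol e⁻ per mol Cl₂, so n(Cl₂) = 1.103/2 = 0.5514 mol.
V = nRT/P = (0.5514 × 8.314 × 334) / (155 × 10³) = 0.00988 m³ = 9.88 L.

9.88 L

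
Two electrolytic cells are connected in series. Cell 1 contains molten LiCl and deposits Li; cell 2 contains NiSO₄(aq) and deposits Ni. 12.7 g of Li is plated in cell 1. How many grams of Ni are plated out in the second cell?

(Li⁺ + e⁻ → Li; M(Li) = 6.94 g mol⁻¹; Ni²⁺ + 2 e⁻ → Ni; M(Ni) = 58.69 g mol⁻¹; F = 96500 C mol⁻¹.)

53.7 g

n(Li) = 12.7 / 6.94 = 1.830 mol.
Since Li⁺ + e⁻ → Li, n(e⁻) passed = 1 × 1.830 = 1.830 mol.
Cells in series carry the same charge, so the same 1.830 mol of electrons passes through cell 2.
Ni²⁺ + 2 e⁻ → Ni, so n(Ni) = 1.830 / 2 = 0.9150 mol.
m(Ni) = 0.9150 × 58.69 = 53.7 g.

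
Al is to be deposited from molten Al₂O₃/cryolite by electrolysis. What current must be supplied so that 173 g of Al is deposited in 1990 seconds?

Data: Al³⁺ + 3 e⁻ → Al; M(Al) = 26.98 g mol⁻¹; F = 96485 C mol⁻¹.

933 A

n(Al) = 173 / 26.98 = 6.412 mol.
n(e⁻) = 3 × 6.412 = 19.24 mol.
Q = n(e⁻)·F = 19.24 × 96485 = 1856000 C.
I = Q/t = 1856000 / 1990.0 s = 933 A.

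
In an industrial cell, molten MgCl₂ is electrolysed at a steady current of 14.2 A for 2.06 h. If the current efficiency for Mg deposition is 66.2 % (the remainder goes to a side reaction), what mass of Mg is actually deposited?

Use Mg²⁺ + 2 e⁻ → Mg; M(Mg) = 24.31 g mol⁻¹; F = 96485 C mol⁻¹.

Q = I·t = 14.20 × 7416.0 = 105300 C.
n(e⁻) = 105300/96485 = 1.091 mol; theoretically n(Mg) = 1.091/2 = 0.5457 mol, m_theo = 13.27 g.
At 66.2 % efficiency, m_actual = 0.662 × 13.27 = 8.78 g.

8.78 g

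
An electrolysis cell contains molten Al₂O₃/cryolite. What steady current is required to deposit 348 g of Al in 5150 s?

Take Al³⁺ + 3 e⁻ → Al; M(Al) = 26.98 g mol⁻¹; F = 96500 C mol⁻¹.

725 A

n(Al) = 348 / 26.98 = 12.90 mol.
n(e⁻) = 3 × 12.90 = 38.70 mol.
Q = n(e⁻)·F = 38.70 × 96500 = 3734000 C.
I = Q/t = 3734000 / 5150.0 s = 725 A.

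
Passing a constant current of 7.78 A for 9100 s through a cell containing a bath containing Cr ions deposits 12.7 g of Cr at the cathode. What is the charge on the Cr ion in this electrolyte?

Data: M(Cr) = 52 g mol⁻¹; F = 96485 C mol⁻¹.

+3

Q = I·t = 7.780 A × 9100.0 s = 70800 C, so n(e⁻) = 70800/96485 = 0.7338 mol.
n(Cr) deposited = 12.7 / 52 = 0.2442 mol.
Electrons per atom = n(e⁻)/n(Cr) = 0.7338 / 0.2442 = 3.00 ≈ 3, so the ion is Cr³⁺.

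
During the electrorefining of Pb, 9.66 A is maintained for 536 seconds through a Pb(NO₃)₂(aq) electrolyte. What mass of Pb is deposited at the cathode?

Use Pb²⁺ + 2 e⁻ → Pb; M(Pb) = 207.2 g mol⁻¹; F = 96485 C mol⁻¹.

5.56 g

Q = I·t = 9.660 A × 536.00 s = 5178 C.
n(e⁻) = Q/F = 5178 / 96485 = 0.05366 mol.
Pb²⁺ + 2 e⁻ → Pb, so n(Pb) = n(e⁻)/2 = 0.02683 mol.
m = n·M = 0.02683 × 207.2 = 5.56 g.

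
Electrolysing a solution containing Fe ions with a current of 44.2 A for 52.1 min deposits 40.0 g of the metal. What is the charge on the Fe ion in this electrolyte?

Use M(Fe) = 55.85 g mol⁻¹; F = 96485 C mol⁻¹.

Q = I·t = 44.20 A × 3126.0 s = 138200 C, so n(e⁻) = 138200/96485 = 1.432 mol.
n(Fe) deposited = 40.0 / 55.85 = 0.7162 mol.
Electrons per atom = n(e⁻)/n(Fe) = 1.432 / 0.7162 = 2.00 ≈ 2, so the ion is Fe²⁺.

+2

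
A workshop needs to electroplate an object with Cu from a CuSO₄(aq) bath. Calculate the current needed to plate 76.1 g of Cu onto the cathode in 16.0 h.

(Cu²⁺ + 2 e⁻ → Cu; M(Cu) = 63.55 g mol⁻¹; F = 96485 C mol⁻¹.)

n(Cu) = 76.1 / 63.55 = 1.197 mol.
n(e⁻) = 2 × 1.197 = 2.395 mol.
Q = n(e⁻)·F = 2.395 × 96485 = 231100 C.
I = Q/t = 231100 / 57600 s = 4.01 A.

4.01 A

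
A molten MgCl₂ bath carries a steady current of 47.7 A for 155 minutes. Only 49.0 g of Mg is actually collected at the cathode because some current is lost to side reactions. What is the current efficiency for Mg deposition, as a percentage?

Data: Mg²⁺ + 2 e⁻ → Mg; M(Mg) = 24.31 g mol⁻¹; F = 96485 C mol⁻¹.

Q = I·t = 47.70 × 9300.0 = 443600 C; n(e⁻) = 443600/96485 = 4.598 mol.
Theoretical n(Mg) = n(e⁻)/2 = 2.299 mol, i.e. m_theo = 2.299 × 24.31 = 55.89 g.
Efficiency = m_actual / m_theo = 49.0 / 55.89 = 87.7 %.

87.7 %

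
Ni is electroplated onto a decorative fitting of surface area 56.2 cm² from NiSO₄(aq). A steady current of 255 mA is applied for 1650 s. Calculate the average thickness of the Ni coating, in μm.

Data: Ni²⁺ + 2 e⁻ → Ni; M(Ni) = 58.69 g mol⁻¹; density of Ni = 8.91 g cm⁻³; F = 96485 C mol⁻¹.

2.56 μm

Q = I·t = 0.2550 × 1650.0 = 420.8 C; n(e⁻) = 0.004361 mol.
n(Ni) = n(e⁻)/2 = 0.002180 mol, so m = 0.002180 × 58.69 = 0.1280 g.
Volume = m/ρ = 0.1280 / 8.91 = 0.01436 cm³.
Thickness = V/A = 0.01436 / 56.2 = 2.56 × 10⁻⁴ cm = 2.56 μm.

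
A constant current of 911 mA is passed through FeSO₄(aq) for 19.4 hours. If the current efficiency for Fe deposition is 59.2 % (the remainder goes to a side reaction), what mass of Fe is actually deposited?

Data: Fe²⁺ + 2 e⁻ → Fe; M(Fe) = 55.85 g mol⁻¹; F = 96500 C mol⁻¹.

Q = I·t = 0.9110 × 69840 = 63620 C.
n(e⁻) = 63620/96500 = 0.6593 mol; theoretically n(Fe) = 0.6593/2 = 0.3297 mol, m_theo = 18.41 g.
At 59.2 % efficiency, m_actual = 0.592 × 18.41 = 10.9 g.

10.9 g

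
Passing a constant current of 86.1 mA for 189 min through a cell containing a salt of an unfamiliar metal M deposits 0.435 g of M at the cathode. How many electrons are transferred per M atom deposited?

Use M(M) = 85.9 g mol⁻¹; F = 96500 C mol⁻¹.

Q = I·t = 0.08610 A × 11340 s = 976.4 C, so n(e⁻) = 976.4/96500 = 0.01012 mol.
n(M) deposited = 0.435 / 85.9 = 0.005064 mol.
Electrons per atom = n(e⁻)/n(M) = 0.01012 / 0.005064 = 2.00 ≈ 2, so the ion is M²⁺.

2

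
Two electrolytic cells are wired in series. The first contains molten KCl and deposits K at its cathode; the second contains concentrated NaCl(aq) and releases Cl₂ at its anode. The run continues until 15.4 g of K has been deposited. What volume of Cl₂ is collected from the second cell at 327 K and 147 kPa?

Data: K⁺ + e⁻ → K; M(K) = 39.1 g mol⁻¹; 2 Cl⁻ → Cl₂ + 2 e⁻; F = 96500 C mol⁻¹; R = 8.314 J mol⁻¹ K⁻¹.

3.64 L

n(K) = 15.4 / 39.1 = 0.3939 mol, so n(e⁻) = 1 × 0.3939 = 0.3939 mol.
The cells are in series, so the same 0.3939 mol of electrons passes through the second cell.
2 Cl⁻ → Cl₂ + 2 e⁻ — 2 mol e⁻ per mol Cl₂, so n(Cl₂) = 0.3939/2 = 0.1969 mol.
V = nRT/P = (0.1969 × 8.314 × 327) / (147 × 10³) = 0.00364 m³ = 3.64 L.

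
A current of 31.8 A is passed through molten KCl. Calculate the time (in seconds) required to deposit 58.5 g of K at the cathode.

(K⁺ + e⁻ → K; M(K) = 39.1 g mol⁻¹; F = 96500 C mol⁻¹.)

4540 s

n(K) = m/M = 58.5 / 39.1 = 1.496 mol.
Each K atom requires 1 electron, so n(e⁻) = 1 × 1.496 = 1.496 mol.
Q = n(e⁻)·F = 1.496 × 96500 = 144400 C.
t = Q/I = 144400 / 31.80 A = 4540 s.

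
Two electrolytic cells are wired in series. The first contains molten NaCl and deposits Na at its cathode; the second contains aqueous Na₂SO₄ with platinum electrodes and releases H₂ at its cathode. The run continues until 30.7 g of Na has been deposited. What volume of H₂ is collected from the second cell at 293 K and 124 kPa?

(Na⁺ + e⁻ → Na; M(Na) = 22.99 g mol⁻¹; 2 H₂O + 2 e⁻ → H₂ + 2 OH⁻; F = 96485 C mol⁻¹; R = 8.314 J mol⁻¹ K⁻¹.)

n(Na) = 30.7 / 22.99 = 1.335 mol, so n(e⁻) = 1 × 1.335 = 1.335 mol.
The cells are in series, so the same 1.335 mol of electrons passes through the second cell.
2 H₂O + 2 e⁻ → H₂ + 2 OH⁻ — 2 mol e⁻ per mol H₂, so n(H₂) = 1.335/2 = 0.6677 mol.
V = nRT/P = (0.6677 × 8.314 × 293) / (124 × 10³) = 0.0131 m³ = 13.1 L.

13.1 L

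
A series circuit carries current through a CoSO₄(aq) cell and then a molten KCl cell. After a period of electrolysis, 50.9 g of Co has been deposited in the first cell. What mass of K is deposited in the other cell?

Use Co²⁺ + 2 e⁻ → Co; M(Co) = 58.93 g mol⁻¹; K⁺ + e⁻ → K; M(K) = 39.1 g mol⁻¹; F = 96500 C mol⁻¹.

67.5 g

n(Co) = 50.9 / 58.93 = 0.8637 mol.
Since Co²⁺ + 2 e⁻ → Co, n(e⁻) passed = 2 × 0.8637 = 1.727 mol.
Cells in series carry the same charge, so the same 1.727 mol of electrons passes through cell 2.
K⁺ + e⁻ → K, so n(K) = 1.727 / 1 = 1.727 mol.
m(K) = 1.727 × 39.1 = 67.5 g.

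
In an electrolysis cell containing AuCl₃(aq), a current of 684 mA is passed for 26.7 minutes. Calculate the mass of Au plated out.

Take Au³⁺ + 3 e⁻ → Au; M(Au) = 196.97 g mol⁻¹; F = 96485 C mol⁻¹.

0.746 g

Q = I·t = 0.6840 A × 1602.0 s = 1096 C.
n(e⁻) = Q/F = 1096 / 96485 = 0.01136 mol.
Au³⁺ + 3 e⁻ → Au, so n(Au) = n(e⁻)/3 = 0.003786 mol.
m = n·M = 0.003786 × 196.97 = 0.746 g.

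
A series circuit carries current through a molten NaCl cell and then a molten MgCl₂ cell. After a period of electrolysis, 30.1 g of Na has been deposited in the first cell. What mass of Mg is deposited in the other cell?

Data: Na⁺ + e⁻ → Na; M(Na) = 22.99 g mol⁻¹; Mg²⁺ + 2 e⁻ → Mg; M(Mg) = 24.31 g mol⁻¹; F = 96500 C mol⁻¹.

15.9 g

n(Na) = 30.1 / 22.99 = 1.309 mol.
Since Na⁺ + e⁻ → Na, n(e⁻) passed = 1 × 1.309 = 1.309 mol.
Cells in series carry the same charge, so the same 1.309 mol of electrons passes through cell 2.
Mg²⁺ + 2 e⁻ → Mg, so n(Mg) = 1.309 / 2 = 0.6546 mol.
m(Mg) = 0.6546 × 24.31 = 15.9 g.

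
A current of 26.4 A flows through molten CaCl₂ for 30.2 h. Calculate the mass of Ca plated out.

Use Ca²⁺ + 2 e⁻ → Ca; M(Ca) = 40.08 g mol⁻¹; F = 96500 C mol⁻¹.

596 g

Q = I·t = 26.40 A × 108720 s = 2870000 C.
n(e⁻) = Q/F = 2870000 / 96500 = 29.74 mol.
Ca²⁺ + 2 e⁻ → Ca, so n(Ca) = n(e⁻)/2 = 14.87 mol.
m = n·M = 14.87 × 40.08 = 596 g.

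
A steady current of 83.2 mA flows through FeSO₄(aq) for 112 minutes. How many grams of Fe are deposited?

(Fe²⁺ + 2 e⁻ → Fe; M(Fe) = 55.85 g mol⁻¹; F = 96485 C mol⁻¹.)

Q = I·t = 0.08320 A × 6720.0 s = 559.1 C.
n(e⁻) = Q/F = 559.1 / 96485 = 0.005795 mol.
Fe²⁺ + 2 e⁻ → Fe, so n(Fe) = n(e⁻)/2 = 0.002897 mol.
m = n·M = 0.002897 × 55.85 = 0.162 g.

0.162 g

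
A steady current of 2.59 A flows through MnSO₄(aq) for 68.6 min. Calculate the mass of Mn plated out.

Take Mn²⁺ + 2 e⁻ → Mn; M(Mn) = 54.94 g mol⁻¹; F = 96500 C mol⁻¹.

3.03 g

Q = I·t = 2.590 A × 4116.0 s = 10660 C.
n(e⁻) = Q/F = 10660 / 96500 = 0.1105 mol.
Mn²⁺ + 2 e⁻ → Mn, so n(Mn) = n(e⁻)/2 = 0.05524 mol.
m = n·M = 0.05524 × 54.94 = 3.03 g.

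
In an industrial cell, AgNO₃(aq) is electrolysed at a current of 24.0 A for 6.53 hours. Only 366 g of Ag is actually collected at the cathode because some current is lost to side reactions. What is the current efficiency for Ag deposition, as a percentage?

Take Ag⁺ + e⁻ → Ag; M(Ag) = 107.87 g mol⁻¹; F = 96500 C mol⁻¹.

58.0 %

Q = I·t = 24.00 × 23508 = 564200 C; n(e⁻) = 564200/96500 = 5.847 mol.
Theoretical n(Ag) = n(e⁻)/1 = 5.847 mol, i.e. m_theo = 5.847 × 107.87 = 630.7 g.
Efficiency = m_actual / m_theo = 366 / 630.7 = 58.0 %.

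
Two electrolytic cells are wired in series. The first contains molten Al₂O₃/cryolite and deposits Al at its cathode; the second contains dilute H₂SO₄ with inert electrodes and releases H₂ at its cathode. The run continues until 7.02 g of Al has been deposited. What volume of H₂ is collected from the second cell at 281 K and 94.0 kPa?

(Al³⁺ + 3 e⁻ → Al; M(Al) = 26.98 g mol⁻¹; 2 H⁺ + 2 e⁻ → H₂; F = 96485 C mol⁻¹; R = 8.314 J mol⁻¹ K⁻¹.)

n(Al) = 7.02 / 26.98 = 0.2602 mol, so n(e⁻) = 3 × 0.2602 = 0.7806 mol.
The cells are in series, so the same 0.7806 mol of electrons passes through the second cell.
2 H⁺ + 2 e⁻ → H₂ — 2 mol e⁻ per mol H₂, so n(H₂) = 0.7806/2 = 0.3903 mol.
V = nRT/P = (0.3903 × 8.314 × 281) / (94.0 × 10³) = 0.00970 m³ = 9.70 L.

9.70 L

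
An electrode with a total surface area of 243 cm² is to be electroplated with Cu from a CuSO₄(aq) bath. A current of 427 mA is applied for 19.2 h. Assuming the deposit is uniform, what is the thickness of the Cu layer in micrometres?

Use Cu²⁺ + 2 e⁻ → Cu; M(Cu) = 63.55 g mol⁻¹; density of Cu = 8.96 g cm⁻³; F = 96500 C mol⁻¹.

Q = I·t = 0.4270 × 69120 = 29510 C; n(e⁻) = 0.3058 mol.
n(Cu) = n(e⁻)/2 = 0.1529 mol, so m = 0.1529 × 63.55 = 9.718 g.
Volume = m/ρ = 9.718 / 8.96 = 1.085 cm³.
Thickness = V/A = 1.085 / 243 = 0.00446 cm = 44.6 μm.

44.6 μm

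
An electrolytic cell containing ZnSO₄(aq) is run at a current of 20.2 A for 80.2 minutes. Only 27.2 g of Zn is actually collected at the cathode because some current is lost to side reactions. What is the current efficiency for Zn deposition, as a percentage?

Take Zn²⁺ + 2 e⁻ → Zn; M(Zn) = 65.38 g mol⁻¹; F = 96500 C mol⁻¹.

Q = I·t = 20.20 × 4812.0 = 97200 C; n(e⁻) = 97200/96500 = 1.007 mol.
Theoretical n(Zn) = n(e⁻)/2 = 0.5036 mol, i.e. m_theo = 0.5036 × 65.38 = 32.93 g.
Efficiency = m_actual / m_theo = 27.2 / 32.93 = 82.6 %.

82.6 %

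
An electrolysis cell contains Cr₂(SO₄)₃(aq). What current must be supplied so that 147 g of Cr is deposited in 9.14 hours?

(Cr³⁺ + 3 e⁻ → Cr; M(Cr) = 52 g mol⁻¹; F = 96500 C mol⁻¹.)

24.9 A

n(Cr) = 147 / 52 = 2.827 mol.
n(e⁻) = 3 × 2.827 = 8.481 mol.
Q = n(e⁻)·F = 8.481 × 96500 = 818400 C.
I = Q/t = 818400 / 32904 s = 24.9 A.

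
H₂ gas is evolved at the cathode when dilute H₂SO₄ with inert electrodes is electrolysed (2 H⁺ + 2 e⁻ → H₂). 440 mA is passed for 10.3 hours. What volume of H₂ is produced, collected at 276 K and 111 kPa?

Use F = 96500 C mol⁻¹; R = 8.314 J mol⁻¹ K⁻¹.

1.75 L

Q = I·t = 0.4400 A × 37080 s = 16320 C.
n(e⁻) = Q/F = 16320 / 96500 = 0.1691 mol.
2 electrons are transferred per H₂ molecule, so n(H₂) = 0.1691 / 2 = 0.08453 mol.
V = nRT/P = (0.08453 × 8.314 × 276) / (111 × 10³ Pa) = 0.00175 m³ = 1.75 L.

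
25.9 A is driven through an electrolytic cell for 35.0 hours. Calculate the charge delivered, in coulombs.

Q = I·t = 25.90 A × 126000 s = 3.26 × 10⁶ C.

3.26 × 10⁶ C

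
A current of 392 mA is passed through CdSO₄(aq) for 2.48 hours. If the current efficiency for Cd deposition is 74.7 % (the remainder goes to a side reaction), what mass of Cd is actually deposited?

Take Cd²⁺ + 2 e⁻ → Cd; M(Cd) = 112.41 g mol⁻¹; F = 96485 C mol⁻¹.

1.52 g

Q = I·t = 0.3920 × 8928.0 = 3500 C.
n(e⁻) = 3500/96485 = 0.03627 mol; theoretically n(Cd) = 0.03627/2 = 0.01814 mol, m_theo = 2.039 g.
At 74.7 % efficiency, m_actual = 0.747 × 2.039 = 1.52 g.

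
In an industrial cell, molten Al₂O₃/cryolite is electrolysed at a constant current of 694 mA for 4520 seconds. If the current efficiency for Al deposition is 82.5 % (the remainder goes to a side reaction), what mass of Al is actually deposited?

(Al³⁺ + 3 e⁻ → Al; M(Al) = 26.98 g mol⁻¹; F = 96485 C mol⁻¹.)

Q = I·t = 0.6940 × 4520.0 = 3137 C.
n(e⁻) = 3137/96485 = 0.03251 mol; theoretically n(Al) = 0.03251/3 = 0.01084 mol, m_theo = 0.2924 g.
At 82.5 % efficiency, m_actual = 0.825 × 0.2924 = 0.241 g.

0.241 g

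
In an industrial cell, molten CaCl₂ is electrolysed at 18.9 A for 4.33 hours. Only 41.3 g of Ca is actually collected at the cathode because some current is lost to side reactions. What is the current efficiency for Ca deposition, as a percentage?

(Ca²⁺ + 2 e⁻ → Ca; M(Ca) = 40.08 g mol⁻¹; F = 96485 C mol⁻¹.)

67.5 %

Q = I·t = 18.90 × 15588 = 294600 C; n(e⁻) = 294600/96485 = 3.053 mol.
Theoretical n(Ca) = n(e⁻)/2 = 1.527 mol, i.e. m_theo = 1.527 × 40.08 = 61.19 g.
Efficiency = m_actual / m_theo = 41.3 / 61.19 = 67.5 %.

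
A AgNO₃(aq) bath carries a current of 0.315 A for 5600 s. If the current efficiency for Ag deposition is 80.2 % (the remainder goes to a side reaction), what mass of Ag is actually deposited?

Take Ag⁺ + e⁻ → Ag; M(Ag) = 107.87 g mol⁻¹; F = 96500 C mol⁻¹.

Q = I·t = 0.3150 × 5600.0 = 1764 C.
n(e⁻) = 1764/96500 = 0.01828 mol; theoretically n(Ag) = 0.01828/1 = 0.01828 mol, m_theo = 1.972 g.
At 80.2 % efficiency, m_actual = 0.802 × 1.972 = 1.58 g.

1.58 g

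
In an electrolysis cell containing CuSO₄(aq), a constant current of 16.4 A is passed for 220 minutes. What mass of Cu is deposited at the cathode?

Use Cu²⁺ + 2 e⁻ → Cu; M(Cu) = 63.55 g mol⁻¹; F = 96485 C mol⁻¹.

Q = I·t = 16.40 A × 13200 s = 216500 C.
n(e⁻) = Q/F = 216500 / 96485 = 2.244 mol.
Cu²⁺ + 2 e⁻ → Cu, so n(Cu) = n(e⁻)/2 = 1.122 mol.
m = n·M = 1.122 × 63.55 = 71.3 g.

71.3 g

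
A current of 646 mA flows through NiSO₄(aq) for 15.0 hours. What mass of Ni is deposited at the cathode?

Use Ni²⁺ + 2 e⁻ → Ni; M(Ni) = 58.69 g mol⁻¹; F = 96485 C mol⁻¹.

10.6 g

Q = I·t = 0.6460 A × 54000 s = 34880 C.
n(e⁻) = Q/F = 34880 / 96485 = 0.3615 mol.
Ni²⁺ + 2 e⁻ → Ni, so n(Ni) = n(e⁻)/2 = 0.1808 mol.
m = n·M = 0.1808 × 58.69 = 10.6 g.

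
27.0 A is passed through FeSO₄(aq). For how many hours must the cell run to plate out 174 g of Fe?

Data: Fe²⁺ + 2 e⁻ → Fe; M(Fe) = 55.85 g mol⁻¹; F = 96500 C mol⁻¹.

n(Fe) = m/M = 174 / 55.85 = 3.115 mol.
Each Fe atom requires 2 electrons, so n(e⁻) = 2 × 3.115 = 6.231 mol.
Q = n(e⁻)·F = 6.231 × 96500 = 601300 C.
t = Q/I = 601300 / 27.00 A = 22270 s = 6.19 h.

6.19 h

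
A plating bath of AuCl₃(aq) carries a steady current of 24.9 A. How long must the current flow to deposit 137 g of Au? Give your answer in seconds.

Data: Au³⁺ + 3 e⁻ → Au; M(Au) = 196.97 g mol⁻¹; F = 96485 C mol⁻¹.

8090 s

n(Au) = m/M = 137 / 196.97 = 0.6955 mol.
Each Au atom requires 3 electrons, so n(e⁻) = 3 × 0.6955 = 2.087 mol.
Q = n(e⁻)·F = 2.087 × 96485 = 201300 C.
t = Q/I = 201300 / 24.90 A = 8085 s.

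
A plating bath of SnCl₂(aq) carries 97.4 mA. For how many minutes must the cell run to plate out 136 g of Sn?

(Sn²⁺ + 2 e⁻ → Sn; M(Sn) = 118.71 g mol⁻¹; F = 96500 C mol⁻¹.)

37800 min

n(Sn) = m/M = 136 / 118.71 = 1.146 mol.
Each Sn atom requires 2 electrons, so n(e⁻) = 2 × 1.146 = 2.291 mol.
Q = n(e⁻)·F = 2.291 × 96500 = 221100 C.
t = Q/I = 221100 / 0.09740 A = 2270000 s = 37800 min.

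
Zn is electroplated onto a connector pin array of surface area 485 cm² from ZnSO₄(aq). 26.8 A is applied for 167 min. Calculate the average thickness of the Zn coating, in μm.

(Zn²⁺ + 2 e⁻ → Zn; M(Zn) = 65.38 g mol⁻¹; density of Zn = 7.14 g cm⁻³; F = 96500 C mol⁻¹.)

263 μm

Q = I·t = 26.80 × 10020 = 268500 C; n(e⁻) = 2.783 mol.
n(Zn) = n(e⁻)/2 = 1.391 mol, so m = 1.391 × 65.38 = 90.97 g.
Volume = m/ρ = 90.97 / 7.14 = 12.74 cm³.
Thickness = V/A = 12.74 / 485 = 0.0263 cm = 263 μm.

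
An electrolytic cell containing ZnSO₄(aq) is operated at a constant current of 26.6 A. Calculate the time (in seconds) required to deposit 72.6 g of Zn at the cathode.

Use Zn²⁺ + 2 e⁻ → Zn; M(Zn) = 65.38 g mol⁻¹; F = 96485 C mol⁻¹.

8060 s

n(Zn) = m/M = 72.6 / 65.38 = 1.110 mol.
Each Zn atom requires 2 electrons, so n(e⁻) = 2 × 1.110 = 2.221 mol.
Q = n(e⁻)·F = 2.221 × 96485 = 214300 C.
t = Q/I = 214300 / 26.60 A = 8056 s.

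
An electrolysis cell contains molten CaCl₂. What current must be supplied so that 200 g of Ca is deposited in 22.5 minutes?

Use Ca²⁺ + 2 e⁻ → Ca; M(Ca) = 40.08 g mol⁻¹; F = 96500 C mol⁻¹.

n(Ca) = 200 / 40.08 = 4.990 mol.
n(e⁻) = 2 × 4.990 = 9.980 mol.
Q = n(e⁻)·F = 9.980 × 96500 = 963100 C.
I = Q/t = 963100 / 1350.0 s = 713 A.

713 A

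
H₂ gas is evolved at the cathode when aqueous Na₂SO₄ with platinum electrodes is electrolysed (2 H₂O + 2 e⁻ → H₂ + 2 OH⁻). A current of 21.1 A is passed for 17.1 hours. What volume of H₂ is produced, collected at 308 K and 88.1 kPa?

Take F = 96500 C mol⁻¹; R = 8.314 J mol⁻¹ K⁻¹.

Q = I·t = 21.10 A × 61560 s = 1299000 C.
n(e⁻) = Q/F = 1299000 / 96500 = 13.46 mol.
2 electrons are transferred per H₂ molecule, so n(H₂) = 13.46 / 2 = 6.730 mol.
V = nRT/P = (6.730 × 8.314 × 308) / (88.1 × 10³ Pa) = 0.196 m³ = 196 L.

196 L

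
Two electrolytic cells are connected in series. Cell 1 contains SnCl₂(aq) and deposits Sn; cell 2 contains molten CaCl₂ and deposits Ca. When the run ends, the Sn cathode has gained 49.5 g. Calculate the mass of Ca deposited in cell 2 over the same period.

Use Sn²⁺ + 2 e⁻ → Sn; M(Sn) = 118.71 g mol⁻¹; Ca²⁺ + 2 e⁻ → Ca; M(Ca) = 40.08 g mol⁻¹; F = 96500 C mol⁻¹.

n(Sn) = 49.5 / 118.71 = 0.4170 mol.
Since Sn²⁺ + 2 e⁻ → Sn, n(e⁻) passed = 2 × 0.4170 = 0.8340 mol.
Cells in series carry the same charge, so the same 0.8340 mol of electrons passes through cell 2.
Ca²⁺ + 2 e⁻ → Ca, so n(Ca) = 0.8340 / 2 = 0.4170 mol.
m(Ca) = 0.4170 × 40.08 = 16.7 g.

16.7 g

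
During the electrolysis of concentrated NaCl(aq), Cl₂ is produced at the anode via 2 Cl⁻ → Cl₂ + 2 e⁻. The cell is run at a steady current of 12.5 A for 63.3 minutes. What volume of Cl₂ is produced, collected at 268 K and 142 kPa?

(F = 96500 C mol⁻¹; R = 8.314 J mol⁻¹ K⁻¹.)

Q = I·t = 12.50 A × 3798.0 s = 47480 C.
n(e⁻) = Q/F = 47480 / 96500 = 0.4920 mol.
2 electrons are transferred per Cl₂ molecule, so n(Cl₂) = 0.4920 / 2 = 0.2460 mol.
V = nRT/P = (0.2460 × 8.314 × 268) / (142 × 10³ Pa) = 0.00386 m³ = 3.86 L.

3.86 L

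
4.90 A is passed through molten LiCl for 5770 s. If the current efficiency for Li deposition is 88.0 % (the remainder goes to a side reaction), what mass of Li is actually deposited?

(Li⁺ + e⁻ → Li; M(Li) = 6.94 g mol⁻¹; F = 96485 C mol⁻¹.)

Q = I·t = 4.900 × 5770.0 = 28270 C.
n(e⁻) = 28270/96485 = 0.2930 mol; theoretically n(Li) = 0.2930/1 = 0.2930 mol, m_theo = 2.034 g.
At 88.0 % efficiency, m_actual = 0.880 × 2.034 = 1.79 g.

1.79 g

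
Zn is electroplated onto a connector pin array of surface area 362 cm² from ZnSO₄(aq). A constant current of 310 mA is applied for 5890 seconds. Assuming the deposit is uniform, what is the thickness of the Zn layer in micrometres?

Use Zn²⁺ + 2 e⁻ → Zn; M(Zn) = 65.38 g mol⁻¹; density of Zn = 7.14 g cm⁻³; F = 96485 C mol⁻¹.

Q = I·t = 0.3100 × 5890.0 = 1826 C; n(e⁻) = 0.01892 mol.
n(Zn) = n(e⁻)/2 = 0.009462 mol, so m = 0.009462 × 65.38 = 0.6186 g.
Volume = m/ρ = 0.6186 / 7.14 = 0.08664 cm³.
Thickness = V/A = 0.08664 / 362 = 2.39 × 10⁻⁴ cm = 2.39 μm.

2.39 μm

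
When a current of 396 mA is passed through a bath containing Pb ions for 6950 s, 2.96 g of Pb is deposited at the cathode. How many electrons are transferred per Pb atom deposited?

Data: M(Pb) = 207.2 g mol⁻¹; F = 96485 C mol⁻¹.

Q = I·t = 0.3960 A × 6950.0 s = 2752 C, so n(e⁻) = 2752/96485 = 0.02852 mol.
n(Pb) deposited = 2.96 / 207.2 = 0.01429 mol.
Electrons per atom = n(e⁻)/n(Pb) = 0.02852 / 0.01429 = 2.00 ≈ 2, so the ion is Pb²⁺.

2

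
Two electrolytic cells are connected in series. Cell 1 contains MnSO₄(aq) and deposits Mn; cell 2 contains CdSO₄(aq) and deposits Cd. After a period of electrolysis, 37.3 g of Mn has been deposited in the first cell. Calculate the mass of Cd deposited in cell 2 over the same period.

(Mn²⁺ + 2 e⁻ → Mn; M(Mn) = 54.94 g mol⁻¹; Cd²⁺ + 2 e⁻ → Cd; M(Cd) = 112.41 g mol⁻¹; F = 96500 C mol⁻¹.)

n(Mn) = 37.3 / 54.94 = 0.6789 mol.
Since Mn²⁺ + 2 e⁻ → Mn, n(e⁻) passed = 2 × 0.6789 = 1.358 mol.
Cells in series carry the same charge, so the same 1.358 mol of electrons passes through cell 2.
Cd²⁺ + 2 e⁻ → Cd, so n(Cd) = 1.358 / 2 = 0.6789 mol.
m(Cd) = 0.6789 × 112.41 = 76.3 g.

76.3 g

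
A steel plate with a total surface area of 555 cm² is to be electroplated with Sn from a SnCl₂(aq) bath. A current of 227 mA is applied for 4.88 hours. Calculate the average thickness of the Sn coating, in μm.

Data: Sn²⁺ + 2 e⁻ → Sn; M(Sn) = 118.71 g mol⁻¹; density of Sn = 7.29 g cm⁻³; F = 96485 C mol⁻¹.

6.06 μm

Q = I·t = 0.2270 × 17568 = 3988 C; n(e⁻) = 0.04133 mol.
n(Sn) = n(e⁻)/2 = 0.02067 mol, so m = 0.02067 × 118.71 = 2.453 g.
Volume = m/ρ = 2.453 / 7.29 = 0.3365 cm³.
Thickness = V/A = 0.3365 / 555 = 6.06 × 10⁻⁴ cm = 6.06 μm.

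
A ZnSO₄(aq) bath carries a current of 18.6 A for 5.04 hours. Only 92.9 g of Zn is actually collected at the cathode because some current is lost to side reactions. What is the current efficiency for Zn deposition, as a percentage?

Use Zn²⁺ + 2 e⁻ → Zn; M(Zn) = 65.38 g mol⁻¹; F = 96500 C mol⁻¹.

Q = I·t = 18.60 × 18144 = 337500 C; n(e⁻) = 337500/96500 = 3.497 mol.
Theoretical n(Zn) = n(e⁻)/2 = 1.749 mol, i.e. m_theo = 1.749 × 65.38 = 114.3 g.
Efficiency = m_actual / m_theo = 92.9 / 114.3 = 81.3 %.

81.3 %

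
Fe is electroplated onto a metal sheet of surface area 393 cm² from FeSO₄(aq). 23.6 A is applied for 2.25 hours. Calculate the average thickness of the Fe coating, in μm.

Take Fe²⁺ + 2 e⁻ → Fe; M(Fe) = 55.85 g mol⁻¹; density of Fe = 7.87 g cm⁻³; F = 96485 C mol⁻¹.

Q = I·t = 23.60 × 8100.0 = 191200 C; n(e⁻) = 1.981 mol.
n(Fe) = n(e⁻)/2 = 0.9906 mol, so m = 0.9906 × 55.85 = 55.33 g.
Volume = m/ρ = 55.33 / 7.87 = 7.030 cm³.
Thickness = V/A = 7.030 / 393 = 0.0179 cm = 179 μm.

179 μm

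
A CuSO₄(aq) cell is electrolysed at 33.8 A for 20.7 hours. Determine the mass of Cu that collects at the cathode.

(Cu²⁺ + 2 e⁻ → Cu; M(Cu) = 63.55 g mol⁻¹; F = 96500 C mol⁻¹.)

829 g

Q = I·t = 33.80 A × 74520 s = 2519000 C.
n(e⁻) = Q/F = 2519000 / 96500 = 26.10 mol.
Cu²⁺ + 2 e⁻ → Cu, so n(Cu) = n(e⁻)/2 = 13.05 mol.
m = n·M = 13.05 × 63.55 = 829 g.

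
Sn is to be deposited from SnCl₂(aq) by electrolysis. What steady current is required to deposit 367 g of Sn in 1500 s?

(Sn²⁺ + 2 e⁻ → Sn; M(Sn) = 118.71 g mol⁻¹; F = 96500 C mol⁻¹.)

n(Sn) = 367 / 118.71 = 3.092 mol.
n(e⁻) = 2 × 3.092 = 6.183 mol.
Q = n(e⁻)·F = 6.183 × 96500 = 596700 C.
I = Q/t = 596700 / 1500.0 s = 398 A.

398 A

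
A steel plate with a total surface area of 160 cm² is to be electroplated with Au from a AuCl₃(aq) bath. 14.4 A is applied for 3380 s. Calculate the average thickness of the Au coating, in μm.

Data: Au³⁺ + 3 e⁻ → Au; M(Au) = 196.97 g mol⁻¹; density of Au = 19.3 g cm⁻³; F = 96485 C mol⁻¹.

Q = I·t = 14.40 × 3380.0 = 48670 C; n(e⁻) = 0.5045 mol.
n(Au) = n(e⁻)/3 = 0.1682 mol, so m = 0.1682 × 196.97 = 33.12 g.
Volume = m/ρ = 33.12 / 19.3 = 1.716 cm³.
Thickness = V/A = 1.716 / 160 = 0.0107 cm = 107 μm.

107 μm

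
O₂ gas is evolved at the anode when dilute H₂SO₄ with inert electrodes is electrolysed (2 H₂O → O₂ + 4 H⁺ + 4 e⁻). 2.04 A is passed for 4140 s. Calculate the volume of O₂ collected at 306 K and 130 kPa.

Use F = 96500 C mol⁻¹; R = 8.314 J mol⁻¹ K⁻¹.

Q = I·t = 2.040 A × 4140.0 s = 8446 C.
n(e⁻) = Q/F = 8446 / 96500 = 0.08752 mol.
4 electrons are transferred per O₂ molecule, so n(O₂) = 0.08752 / 4 = 0.02188 mol.
V = nRT/P = (0.02188 × 8.314 × 306) / (130 × 10³ Pa) = 4.28 × 10⁻⁴ m³ = 0.428 L.

0.428 L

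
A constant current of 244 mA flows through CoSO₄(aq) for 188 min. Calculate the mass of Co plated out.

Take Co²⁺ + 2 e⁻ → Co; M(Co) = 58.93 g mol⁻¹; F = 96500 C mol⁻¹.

0.840 g

Q = I·t = 0.2440 A × 11280 s = 2752 C.
n(e⁻) = Q/F = 2752 / 96500 = 0.02852 mol.
Co²⁺ + 2 e⁻ → Co, so n(Co) = n(e⁻)/2 = 0.01426 mol.
m = n·M = 0.01426 × 58.93 = 0.840 g.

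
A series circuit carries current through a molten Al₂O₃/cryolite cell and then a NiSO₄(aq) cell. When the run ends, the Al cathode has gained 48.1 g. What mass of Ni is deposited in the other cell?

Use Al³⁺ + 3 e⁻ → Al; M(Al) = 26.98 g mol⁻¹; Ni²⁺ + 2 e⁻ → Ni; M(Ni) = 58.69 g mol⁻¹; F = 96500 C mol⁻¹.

n(Al) = 48.1 / 26.98 = 1.783 mol.
Since Al³⁺ + 3 e⁻ → Al, n(e⁻) passed = 3 × 1.783 = 5.348 mol.
Cells in series carry the same charge, so the same 5.348 mol of electrons passes through cell 2.
Ni²⁺ + 2 e⁻ → Ni, so n(Ni) = 5.348 / 2 = 2.674 mol.
m(Ni) = 2.674 × 58.69 = 157 g.

157 g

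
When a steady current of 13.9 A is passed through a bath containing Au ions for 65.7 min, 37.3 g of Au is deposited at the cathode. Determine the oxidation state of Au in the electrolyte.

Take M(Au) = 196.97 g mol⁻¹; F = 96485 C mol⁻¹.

Q = I·t = 13.90 A × 3942.0 s = 54790 C, so n(e⁻) = 54790/96485 = 0.5679 mol.
n(Au) deposited = 37.3 / 196.97 = 0.1894 mol.
Electrons per atom = n(e⁻)/n(Au) = 0.5679 / 0.1894 = 3.00 ≈ 3, so the ion is Au³⁺.

+3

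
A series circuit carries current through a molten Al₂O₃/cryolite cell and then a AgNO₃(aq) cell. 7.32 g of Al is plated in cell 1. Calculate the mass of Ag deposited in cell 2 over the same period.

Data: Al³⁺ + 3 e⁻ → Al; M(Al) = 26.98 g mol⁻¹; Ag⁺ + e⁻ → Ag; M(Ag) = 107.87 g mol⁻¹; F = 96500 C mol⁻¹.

n(Al) = 7.32 / 26.98 = 0.2713 mol.
Since Al³⁺ + 3 e⁻ → Al, n(e⁻) passed = 3 × 0.2713 = 0.8139 mol.
Cells in series carry the same charge, so the same 0.8139 mol of electrons passes through cell 2.
Ag⁺ + e⁻ → Ag, so n(Ag) = 0.8139 / 1 = 0.8139 mol.
m(Ag) = 0.8139 × 107.87 = 87.8 g.

87.8 g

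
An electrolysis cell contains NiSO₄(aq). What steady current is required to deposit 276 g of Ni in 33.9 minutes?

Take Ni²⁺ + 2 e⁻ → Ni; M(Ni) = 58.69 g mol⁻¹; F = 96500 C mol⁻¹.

446 A

n(Ni) = 276 / 58.69 = 4.703 mol.
n(e⁻) = 2 × 4.703 = 9.405 mol.
Q = n(e⁻)·F = 9.405 × 96500 = 907600 C.
I = Q/t = 907600 / 2034.0 s = 446 A.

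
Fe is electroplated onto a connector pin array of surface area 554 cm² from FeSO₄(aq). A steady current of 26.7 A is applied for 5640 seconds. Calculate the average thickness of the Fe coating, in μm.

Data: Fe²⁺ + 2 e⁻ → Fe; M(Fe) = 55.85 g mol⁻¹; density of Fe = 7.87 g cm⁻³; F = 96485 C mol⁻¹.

100 μm

Q = I·t = 26.70 × 5640.0 = 150600 C; n(e⁻) = 1.561 mol.
n(Fe) = n(e⁻)/2 = 0.7804 mol, so m = 0.7804 × 55.85 = 43.58 g.
Volume = m/ρ = 43.58 / 7.87 = 5.538 cm³.
Thickness = V/A = 5.538 / 554 = 0.0100 cm = 100 μm.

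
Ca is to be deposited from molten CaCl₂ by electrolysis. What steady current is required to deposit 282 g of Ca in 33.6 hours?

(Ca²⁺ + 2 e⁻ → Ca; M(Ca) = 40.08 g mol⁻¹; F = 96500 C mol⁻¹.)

11.2 A

n(Ca) = 282 / 40.08 = 7.036 mol.
n(e⁻) = 2 × 7.036 = 14.07 mol.
Q = n(e⁻)·F = 14.07 × 96500 = 1358000 C.
I = Q/t = 1358000 / 120960 s = 11.2 A.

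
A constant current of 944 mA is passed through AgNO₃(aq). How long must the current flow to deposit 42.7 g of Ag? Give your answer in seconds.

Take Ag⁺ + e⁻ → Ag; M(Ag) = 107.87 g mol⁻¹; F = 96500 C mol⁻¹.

40500 s

n(Ag) = m/M = 42.7 / 107.87 = 0.3958 mol.
Each Ag atom requires 1 electron, so n(e⁻) = 1 × 0.3958 = 0.3958 mol.
Q = n(e⁻)·F = 0.3958 × 96500 = 38200 C.
t = Q/I = 38200 / 0.9440 A = 40470 s.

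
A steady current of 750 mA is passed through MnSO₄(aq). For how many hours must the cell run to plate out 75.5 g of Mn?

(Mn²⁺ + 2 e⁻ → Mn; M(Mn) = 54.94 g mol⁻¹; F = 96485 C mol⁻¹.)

98.2 h

n(Mn) = m/M = 75.5 / 54.94 = 1.374 mol.
Each Mn atom requires 2 electrons, so n(e⁻) = 2 × 1.374 = 2.748 mol.
Q = n(e⁻)·F = 2.748 × 96485 = 265200 C.
t = Q/I = 265200 / 0.7500 A = 353600 s = 98.2 h.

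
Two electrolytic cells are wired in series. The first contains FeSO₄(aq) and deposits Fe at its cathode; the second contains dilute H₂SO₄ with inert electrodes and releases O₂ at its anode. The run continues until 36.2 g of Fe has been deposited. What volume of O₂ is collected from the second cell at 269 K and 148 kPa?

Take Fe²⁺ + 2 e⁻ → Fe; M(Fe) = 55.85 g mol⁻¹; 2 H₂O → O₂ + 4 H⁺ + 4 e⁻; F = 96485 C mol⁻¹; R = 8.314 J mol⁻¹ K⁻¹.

n(Fe) = 36.2 / 55.85 = 0.6482 mol, so n(e⁻) = 2 × 0.6482 = 1.296 mol.
The cells are in series, so the same 1.296 mol of electrons passes through the second cell.
2 H₂O → O₂ + 4 H⁺ + 4 e⁻ — 4 mol e⁻ per mol O₂, so n(O₂) = 1.296/4 = 0.3241 mol.
V = nRT/P = (0.3241 × 8.314 × 269) / (148 × 10³) = 0.00490 m³ = 4.90 L.

4.90 L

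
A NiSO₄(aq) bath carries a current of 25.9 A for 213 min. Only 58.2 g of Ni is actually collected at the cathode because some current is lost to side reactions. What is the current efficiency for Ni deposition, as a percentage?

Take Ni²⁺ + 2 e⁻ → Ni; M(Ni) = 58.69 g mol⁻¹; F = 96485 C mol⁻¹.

Q = I·t = 25.90 × 12780 = 331000 C; n(e⁻) = 331000/96485 = 3.431 mol.
Theoretical n(Ni) = n(e⁻)/2 = 1.715 mol, i.e. m_theo = 1.715 × 58.69 = 100.7 g.
Efficiency = m_actual / m_theo = 58.2 / 100.7 = 57.8 %.

57.8 %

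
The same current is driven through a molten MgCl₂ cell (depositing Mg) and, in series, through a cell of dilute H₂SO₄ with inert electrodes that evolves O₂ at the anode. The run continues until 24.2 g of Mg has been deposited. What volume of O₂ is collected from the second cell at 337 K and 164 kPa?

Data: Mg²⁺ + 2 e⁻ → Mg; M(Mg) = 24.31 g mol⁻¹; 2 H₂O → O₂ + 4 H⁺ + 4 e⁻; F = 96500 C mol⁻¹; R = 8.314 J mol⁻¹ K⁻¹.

8.50 L

n(Mg) = 24.2 / 24.31 = 0.9955 mol, so n(e⁻) = 2 × 0.9955 = 1.991 mol.
The cells are in series, so the same 1.991 mol of electrons passes through the second cell.
2 H₂O → O₂ + 4 H⁺ + 4 e⁻ — 4 mol e⁻ per mol O₂, so n(O₂) = 1.991/4 = 0.4977 mol.
V = nRT/P = (0.4977 × 8.314 × 337) / (164 × 10³) = 0.00850 m³ = 8.50 L.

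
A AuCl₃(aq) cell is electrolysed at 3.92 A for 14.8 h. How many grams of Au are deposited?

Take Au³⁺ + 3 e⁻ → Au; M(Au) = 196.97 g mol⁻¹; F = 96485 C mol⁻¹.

142 g

Q = I·t = 3.920 A × 53280 s = 208900 C.
n(e⁻) = Q/F = 208900 / 96485 = 2.165 mol.
Au³⁺ + 3 e⁻ → Au, so n(Au) = n(e⁻)/3 = 0.7216 mol.
m = n·M = 0.7216 × 196.97 = 142 g.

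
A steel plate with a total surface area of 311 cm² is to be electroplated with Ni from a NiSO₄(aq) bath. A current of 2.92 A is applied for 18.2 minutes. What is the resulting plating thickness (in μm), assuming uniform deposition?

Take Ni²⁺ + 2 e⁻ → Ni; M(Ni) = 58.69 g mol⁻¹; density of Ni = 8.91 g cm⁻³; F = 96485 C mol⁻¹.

Q = I·t = 2.920 × 1092.0 = 3189 C; n(e⁻) = 0.03305 mol.
n(Ni) = n(e⁻)/2 = 0.01652 mol, so m = 0.01652 × 58.69 = 0.9698 g.
Volume = m/ρ = 0.9698 / 8.91 = 0.1088 cm³.
Thickness = V/A = 0.1088 / 311 = 3.50 × 10⁻⁴ cm = 3.50 μm.

3.50 μm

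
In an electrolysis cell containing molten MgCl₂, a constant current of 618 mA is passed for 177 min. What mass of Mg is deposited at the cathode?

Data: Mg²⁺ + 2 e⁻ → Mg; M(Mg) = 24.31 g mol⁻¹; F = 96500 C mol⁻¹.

Q = I·t = 0.6180 A × 10620 s = 6563 C.
n(e⁻) = Q/F = 6563 / 96500 = 0.06801 mol.
Mg²⁺ + 2 e⁻ → Mg, so n(Mg) = n(e⁻)/2 = 0.03401 mol.
m = n·M = 0.03401 × 24.31 = 0.827 g.

0.827 g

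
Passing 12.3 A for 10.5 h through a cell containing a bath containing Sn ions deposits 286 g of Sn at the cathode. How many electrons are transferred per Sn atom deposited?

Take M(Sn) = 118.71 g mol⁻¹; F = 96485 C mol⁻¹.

2

Q = I·t = 12.30 A × 37800 s = 464900 C, so n(e⁻) = 464900/96485 = 4.819 mol.
n(Sn) deposited = 286 / 118.71 = 2.409 mol.
Electrons per atom = n(e⁻)/n(Sn) = 4.819 / 2.409 = 2.00 ≈ 2, so the ion is Sn²⁺.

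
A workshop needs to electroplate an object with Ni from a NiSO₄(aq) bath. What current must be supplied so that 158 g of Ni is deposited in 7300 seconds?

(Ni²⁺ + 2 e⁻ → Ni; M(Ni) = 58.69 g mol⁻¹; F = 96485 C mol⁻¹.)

n(Ni) = 158 / 58.69 = 2.692 mol.
n(e⁻) = 2 × 2.692 = 5.384 mol.
Q = n(e⁻)·F = 5.384 × 96485 = 519500 C.
I = Q/t = 519500 / 7300.0 s = 71.2 A.

71.2 A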